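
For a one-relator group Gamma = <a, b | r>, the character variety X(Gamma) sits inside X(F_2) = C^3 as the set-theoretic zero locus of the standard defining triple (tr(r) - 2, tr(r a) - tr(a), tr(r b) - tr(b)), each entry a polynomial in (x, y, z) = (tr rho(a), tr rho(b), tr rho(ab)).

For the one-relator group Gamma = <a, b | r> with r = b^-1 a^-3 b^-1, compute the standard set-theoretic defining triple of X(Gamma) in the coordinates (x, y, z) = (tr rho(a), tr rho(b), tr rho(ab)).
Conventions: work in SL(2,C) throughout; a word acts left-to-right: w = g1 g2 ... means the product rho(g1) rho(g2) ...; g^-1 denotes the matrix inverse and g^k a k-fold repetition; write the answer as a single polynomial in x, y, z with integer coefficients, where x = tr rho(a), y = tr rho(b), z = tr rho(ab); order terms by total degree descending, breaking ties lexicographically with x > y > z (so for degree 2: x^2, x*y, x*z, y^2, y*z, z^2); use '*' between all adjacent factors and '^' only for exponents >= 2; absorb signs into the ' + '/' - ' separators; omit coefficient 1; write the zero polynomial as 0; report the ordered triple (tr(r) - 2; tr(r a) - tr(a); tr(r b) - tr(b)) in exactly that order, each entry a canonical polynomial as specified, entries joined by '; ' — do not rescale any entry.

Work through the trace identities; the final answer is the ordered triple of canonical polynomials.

apply: tr(b^-1) = tr(b) = y
use: tr(b^-1 a) = tr(a)*tr(b) - tr(a b) = x*y - z
apply: tr(b^-1 a^-1) = tr(b^-1)*tr(a) - tr(b^-1 a) = z
tr(a^-1 b^-1 a^-1) = tr(b^-1 a^-1)*tr(a) - tr(b^-1) = x*z - y
use: tr(a^-3 b^-1) = tr(a^-1 b^-1 a^-1)*tr(a) - tr(a^-1 b^-1) = x^2*z - x*y - z
use: tr(a^-2) = tr(a^-1)*tr(a) - tr(1) = x^2 - 2
tr(a^-3) = tr(a^-2)*tr(a) - tr(a^-1) = x^3 - 3*x
tr(b^-1 a^-3 b^-1) = tr(a^-3 b^-1)*tr(b) - tr(a^-3) = x^2*y*z - x^3 - x*y^2 - y*z + 3*x
apply: tr(b a b) = tr(b)*tr(a b) - tr(a)  (reduce the b square) = y*z - x
tr(b a b a) = tr(a b)*tr(a b) - tr(1)  (split on a) = z^2 - 2
tr(a^-1 b a b) = tr(b a b)*tr(a) - tr(b a b a)  (eliminate a^-1) = x*y*z - x^2 - z^2 + 2
tr(a b a^-2 b) = tr(a^-1 b a b)*tr(a) - tr(a^-1 b a b a)  (eliminate a^-1) = x^2*y*z - x^3 - x*z^2 - y*z + 3*x
apply: tr(b^-1 a b a^-2) = tr(a b a^-2)*tr(b) - tr(a b a^-2 b)  (eliminate b^-1) = -x^2*y*z + x^3 + x*y^2 + x*z^2 - 3*x
tr(b^-1 a b a) = tr(a b a)*tr(b) - tr(a b a b)  (eliminate b^-1) = x*y*z - y^2 - z^2 + 2
use: tr(b^-1 a b a^-1) = tr(b^-1 a b)*tr(a) - tr(b^-1 a b a)  (eliminate a^-1) = -x*y*z + x^2 + y^2 + z^2 - 2
tr(a^-3 b^-1 a b) = tr(b^-1 a b a^-2)*tr(a) - tr(b^-1 a b a^-1)  (eliminate a^-1) = -x^3*y*z + x^4 + x^2*y^2 + x^2*z^2 + x*y*z - 4*x^2 - y^2 - z^2 + 2
use: tr(b^-1 a^-3 b^-1 a) = tr(a^-3 b^-1 a)*tr(b) - tr(a^-3 b^-1 a b)  (eliminate b^-1) = x^3*y*z - x^4 - x^2*y^2 - x^2*z^2 + 4*x^2 + z^2 - 2
assemble the triple (tr(r) - 2; tr(r a) - x; tr(r b) - y)

x^2*y*z - x^3 - x*y^2 - y*z + 3*x - 2; x^3*y*z - x^4 - x^2*y^2 - x^2*z^2 + 4*x^2 + z^2 - x - 2; x^2*z - x*y - y - z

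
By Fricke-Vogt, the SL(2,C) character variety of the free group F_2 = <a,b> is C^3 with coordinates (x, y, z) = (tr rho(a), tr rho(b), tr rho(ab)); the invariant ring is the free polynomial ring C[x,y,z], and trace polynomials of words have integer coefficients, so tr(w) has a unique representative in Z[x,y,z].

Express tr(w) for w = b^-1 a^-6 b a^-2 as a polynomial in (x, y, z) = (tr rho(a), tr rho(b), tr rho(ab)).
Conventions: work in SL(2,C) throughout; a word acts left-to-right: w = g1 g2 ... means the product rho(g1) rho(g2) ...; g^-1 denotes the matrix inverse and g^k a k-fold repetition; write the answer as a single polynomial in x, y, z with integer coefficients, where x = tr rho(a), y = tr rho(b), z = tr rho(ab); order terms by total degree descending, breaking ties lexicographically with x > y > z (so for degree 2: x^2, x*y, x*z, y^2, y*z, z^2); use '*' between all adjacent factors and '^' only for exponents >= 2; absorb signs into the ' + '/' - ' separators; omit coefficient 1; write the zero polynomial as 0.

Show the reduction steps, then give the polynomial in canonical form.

use: trace(b a^-1) = trace(b) * trace(a) - trace(b a) = x*y - z
trace(a^-1 b a^-1) = trace(b a^-1) * trace(a) - trace(b) = x^2*y - x*z - y
trace(a^-1 b a^-2) = trace(a^-1 b a^-1) * trace(a) - trace(a^-1 b) = x^3*y - x^2*z - 2*x*y + z
trace(a^-2 b a^-2) = trace(a^-1 b a^-2) * trace(a) - trace(a^-1 b a^-1) = x^4*y - x^3*z - 3*x^2*y + 2*x*z + y
trace(a^-4 b a^-1) = trace(a^-2 b a^-2) * trace(a) - trace(a^-2 b a^-1) = x^5*y - x^4*z - 4*x^3*y + 3*x^2*z + 3*x*y - z
apply: trace(b^2) = trace(b) * trace(b) - trace(1) = y^2 - 2
trace(b^2 a) = trace(b) * trace(a b) - trace(a) = y*z - x
trace(b a^-1 b) = trace(b^2) * trace(a) - trace(b^2 a) = x*y^2 - y*z - x
trace(b a b a) = trace(b a) * trace(b a) - trace(1)   [split at repeated b] = z^2 - 2
trace(b a^-1 b a) = trace(b a b) * trace(a) - trace(b a b a) = x*y*z - x^2 - z^2 + 2
use: trace(b a^-1 b a^-1) = trace(b a^-1 b) * trace(a) - trace(b a^-1 b a) = x^2*y^2 - 2*x*y*z + z^2 - 2
apply: trace(b a^-1 b a^-2) = trace(b a^-1 b a^-1) * trace(a) - trace(b a^-1 b) = x^3*y^2 - 2*x^2*y*z - x*y^2 + x*z^2 + y*z - x
use: trace(a^-1 b a^-1 b a^-2) = trace(b a^-1 b a^-2) * trace(a) - trace(b a^-1 b a^-1) = x^4*y^2 - 2*x^3*y*z - 2*x^2*y^2 + x^2*z^2 + 3*x*y*z - x^2 - z^2 + 2
use: trace(a^-4 b a^-1 b) = trace(a^-1 b a^-1 b a^-2) * trace(a) - trace(a^-1 b a^-1 b a^-1) = x^5*y^2 - 2*x^4*y*z - 3*x^3*y^2 + x^3*z^2 + 5*x^2*y*z - x^3 + x*y^2 - 2*x*z^2 - y*z + 3*x
trace(a^-3 b a^-1 b^-1 a^-1) = trace(a^-4 b a^-1) * trace(b) - trace(a^-4 b a^-1 b) = x^4*y*z - x^3*y^2 - x^3*z^2 - 2*x^2*y*z + x^3 + 2*x*y^2 + 2*x*z^2 - 3*x
trace(a^-3 b a^-1 b^-1) = trace(a^-3 b a^-1) * trace(b) - trace(a^-3 b a^-1 b) = x^3*y*z - x^2*y^2 - x^2*z^2 - x*y*z + x^2 + y^2 + z^2 - 2
trace(a^-5 b a^-1 b^-1) = trace(a^-3 b a^-1 b^-1 a^-1) * trace(a) - trace(a^-3 b a^-1 b^-1) = x^5*y*z - x^4*y^2 - x^4*z^2 - 3*x^3*y*z + x^4 + 3*x^2*y^2 + 3*x^2*z^2 + x*y*z - 4*x^2 - y^2 - z^2 + 2
use: trace(a^-1 b^-1 a^-6 b) = trace(a^-5 b a^-1 b^-1) * trace(a) - trace(a^-5 b a^-1 b^-1 a) = x^6*y*z - x^5*y^2 - x^5*z^2 - 4*x^4*y*z + x^5 + 4*x^3*y^2 + 4*x^3*z^2 + 3*x^2*y*z - 5*x^3 - 3*x*y^2 - 3*x*z^2 + 5*x
trace(a^-2) = trace(a^-1) * trace(a) - trace(1) = x^2 - 2
trace(a^-3) = trace(a^-2) * trace(a) - trace(a^-1) = x^3 - 3*x
use: trace(a^-4) = trace(a^-3) * trace(a) - trace(a^-2) = x^4 - 4*x^2 + 2
apply: trace(a^-5) = trace(a^-4) * trace(a) - trace(a^-3) = x^5 - 5*x^3 + 5*x
apply: trace(a^-6) = trace(a^-5) * trace(a) - trace(a^-4) = x^6 - 6*x^4 + 9*x^2 - 2
apply: trace(b^-1 a^-6 b a^-2) = trace(a^-1 b^-1 a^-6 b) * trace(a) - trace(a^-1 b^-1 a^-6 b a) = x^7*y*z - x^6*y^2 - x^6*z^2 - 4*x^5*y*z + 4*x^4*y^2 + 4*x^4*z^2 + 3*x^3*y*z + x^4 - 3*x^2*y^2 - 3*x^2*z^2 - 4*x^2 + 2

x^7*y*z - x^6*y^2 - x^6*z^2 - 4*x^5*y*z + 4*x^4*y^2 + 4*x^4*z^2 + 3*x^3*y*z + x^4 - 3*x^2*y^2 - 3*x^2*z^2 - 4*x^2 + 2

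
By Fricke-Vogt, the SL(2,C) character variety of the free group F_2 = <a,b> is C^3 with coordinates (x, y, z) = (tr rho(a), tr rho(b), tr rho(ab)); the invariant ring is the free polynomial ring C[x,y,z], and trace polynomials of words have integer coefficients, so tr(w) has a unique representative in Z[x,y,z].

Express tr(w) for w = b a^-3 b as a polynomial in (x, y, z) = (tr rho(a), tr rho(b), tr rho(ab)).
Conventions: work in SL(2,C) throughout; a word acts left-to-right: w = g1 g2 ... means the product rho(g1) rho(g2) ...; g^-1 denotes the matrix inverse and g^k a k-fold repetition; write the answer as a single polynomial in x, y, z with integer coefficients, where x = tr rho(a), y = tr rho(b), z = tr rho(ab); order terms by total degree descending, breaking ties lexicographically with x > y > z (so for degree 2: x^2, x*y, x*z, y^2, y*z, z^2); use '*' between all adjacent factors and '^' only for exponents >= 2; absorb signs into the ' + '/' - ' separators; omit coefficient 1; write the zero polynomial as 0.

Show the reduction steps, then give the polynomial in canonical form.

x^3*y^2 - x^2*y*z - x^3 - 2*x*y^2 + y*z + 3*x

trace(b^2) = trace(b)*trace(b) - trace(1)   [square of b] = y^2 - 2
trace(b^2 a) = trace(b)*trace(a b) - trace(a)   [square of b] = y*z - x
trace(b^2 a^-1) = trace(b^2)*trace(a) - trace(b^2 a)   [inverse elimination on a] = x*y^2 - y*z - x
trace(a^-1 b^2 a^-1) = trace(b^2 a^-1)*trace(a) - trace(b^2)   [inverse elimination on a] = x^2*y^2 - x*y*z - x^2 - y^2 + 2
trace(b a^-3 b) = trace(a^-1 b^2 a^-1)*trace(a) - trace(a^-1 b^2)   [inverse elimination on a] = x^3*y^2 - x^2*y*z - x^3 - 2*x*y^2 + y*z + 3*x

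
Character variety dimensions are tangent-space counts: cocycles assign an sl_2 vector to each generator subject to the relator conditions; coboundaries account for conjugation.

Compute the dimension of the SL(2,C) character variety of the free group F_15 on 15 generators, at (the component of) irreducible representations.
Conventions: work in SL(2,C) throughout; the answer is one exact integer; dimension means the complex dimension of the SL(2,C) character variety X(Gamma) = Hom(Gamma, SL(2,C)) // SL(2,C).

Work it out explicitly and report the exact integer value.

42

The free group F_15: 15 generators, no relators.
A cocycle picks one sl_2 vector per generator freely, giving dim Z^1 = 3*15 = 45.
Irreducibility makes the coboundary map sl_2 -> Z^1 injective (trivial centralizer), so dim B^1 = 3.
Therefore dim X = 45 - 3 = 42.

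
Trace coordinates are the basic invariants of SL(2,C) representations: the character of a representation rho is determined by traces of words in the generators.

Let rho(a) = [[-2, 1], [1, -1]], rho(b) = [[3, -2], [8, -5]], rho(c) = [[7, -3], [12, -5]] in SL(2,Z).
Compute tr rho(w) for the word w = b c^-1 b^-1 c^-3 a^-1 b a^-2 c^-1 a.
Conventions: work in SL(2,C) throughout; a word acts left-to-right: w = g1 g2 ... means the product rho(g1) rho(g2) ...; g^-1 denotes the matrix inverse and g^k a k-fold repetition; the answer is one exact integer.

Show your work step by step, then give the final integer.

rho(b) = [[3, -2], [8, -5]]
... * rho(c^-1) = [[-5, 3], [-12, 7]]  ->  [[9, -5], [20, -11]]
... * rho(b^-1) = [[-5, 2], [-8, 3]]  ->  [[-5, 3], [-12, 7]]
... * rho(c^-1) = [[-5, 3], [-12, 7]]  ->  [[-11, 6], [-24, 13]]
... * rho(c^-1) = [[-5, 3], [-12, 7]]  ->  [[-17, 9], [-36, 19]]
... * rho(c^-1) = [[-5, 3], [-12, 7]]  ->  [[-23, 12], [-48, 25]]
... * rho(a^-1) = [[-1, -1], [-1, -2]]  ->  [[11, -1], [23, -2]]
... * rho(b) = [[3, -2], [8, -5]]  ->  [[25, -17], [53, -36]]
... * rho(a^-1) = [[-1, -1], [-1, -2]]  ->  [[-8, 9], [-17, 19]]
... * rho(a^-1) = [[-1, -1], [-1, -2]]  ->  [[-1, -10], [-2, -21]]
... * rho(c^-1) = [[-5, 3], [-12, 7]]  ->  [[125, -73], [262, -153]]
... * rho(a) = [[-2, 1], [1, -1]]  ->  [[-323, 198], [-677, 415]]
tr = -323 + 415 = 92

92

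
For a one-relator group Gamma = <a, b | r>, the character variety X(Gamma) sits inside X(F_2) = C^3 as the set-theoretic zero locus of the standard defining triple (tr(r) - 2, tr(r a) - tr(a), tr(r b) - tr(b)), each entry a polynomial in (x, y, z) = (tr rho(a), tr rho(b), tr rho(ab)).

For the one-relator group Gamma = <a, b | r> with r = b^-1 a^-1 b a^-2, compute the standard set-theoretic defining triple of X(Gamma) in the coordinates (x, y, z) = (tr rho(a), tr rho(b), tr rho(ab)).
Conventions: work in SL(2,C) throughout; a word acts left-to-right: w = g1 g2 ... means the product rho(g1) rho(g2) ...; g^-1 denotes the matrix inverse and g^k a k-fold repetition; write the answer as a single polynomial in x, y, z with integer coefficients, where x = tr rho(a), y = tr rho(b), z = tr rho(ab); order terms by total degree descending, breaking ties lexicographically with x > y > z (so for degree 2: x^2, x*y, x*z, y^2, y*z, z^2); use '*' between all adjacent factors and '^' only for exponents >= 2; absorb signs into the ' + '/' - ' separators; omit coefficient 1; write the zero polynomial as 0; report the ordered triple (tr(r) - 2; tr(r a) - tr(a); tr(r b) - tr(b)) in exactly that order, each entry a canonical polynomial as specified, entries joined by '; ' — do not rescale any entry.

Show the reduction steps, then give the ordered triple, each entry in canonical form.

x^2*y*z - x*y^2 - x*z^2 + x - 2; x*y*z - y^2 - z^2 - x + 2; x^3*y - x^2*z - 2*x*y - y + z

trace(a^-1 b) = trace(b) * trace(a) - trace(b a) = x*y - z
apply: trace(a^-1 b a^-1) = trace(a^-1 b) * trace(a) - trace(a^-1 b a) = x^2*y - x*z - y
trace(a^-1 b a^-2) = trace(a^-1 b a^-1) * trace(a) - trace(a^-1 b) = x^3*y - x^2*z - 2*x*y + z
apply: trace(b^2) = trace(b) * trace(b) - trace(1) = y^2 - 2
trace(b^2 a) = trace(b) * trace(a b) - trace(a) = y*z - x
apply: trace(a^-1 b^2) = trace(b^2) * trace(a) - trace(b^2 a) = x*y^2 - y*z - x
apply: trace(b a^-2 b) = trace(a^-1 b^2) * trace(a) - trace(a^-1 b^2 a) = x^2*y^2 - x*y*z - x^2 - y^2 + 2
trace(b a b a) = trace(a b) * trace(a b) - trace(1)   [split at repeated a] = z^2 - 2
trace(a^-1 b a b) = trace(b a b) * trace(a) - trace(b a b a) = x*y*z - x^2 - z^2 + 2
trace(b a^-2 b a) = trace(a^-1 b a b) * trace(a) - trace(a^-1 b a b a) = x^2*y*z - x^3 - x*z^2 - y*z + 3*x
apply: trace(a^-1 b a^-2 b) = trace(b a^-2 b) * trace(a) - trace(b a^-2 b a) = x^3*y^2 - 2*x^2*y*z - x*y^2 + x*z^2 + y*z - x
trace(b^-1 a^-1 b a^-2) = trace(a^-1 b a^-2) * trace(b) - trace(a^-1 b a^-2 b) = x^2*y*z - x*y^2 - x*z^2 + x
trace(b^-1 a^-1 b a) = trace(a^-1 b a) * trace(b) - trace(a^-1 b a b)   [inverse elimination on b] = -x*y*z + x^2 + y^2 + z^2 - 2
trace(b^-1 a^-1 b a^-1) = trace(b^-1 a^-1 b) * trace(a) - trace(b^-1 a^-1 b a)   [inverse elimination on a] = x*y*z - y^2 - z^2 + 2
assemble the triple (trace(r) - 2; trace(r a) - x; trace(r b) - y)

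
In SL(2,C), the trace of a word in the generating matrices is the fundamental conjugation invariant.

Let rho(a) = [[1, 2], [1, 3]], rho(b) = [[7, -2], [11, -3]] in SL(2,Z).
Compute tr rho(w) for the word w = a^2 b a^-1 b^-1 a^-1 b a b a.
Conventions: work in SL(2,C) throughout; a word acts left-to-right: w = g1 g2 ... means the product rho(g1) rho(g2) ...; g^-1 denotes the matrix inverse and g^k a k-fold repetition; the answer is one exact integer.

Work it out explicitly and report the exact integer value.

rho(a) = [[1, 2], [1, 3]]
... * rho(a) = [[1, 2], [1, 3]]  ->  [[3, 8], [4, 11]]
... * rho(b) = [[7, -2], [11, -3]]  ->  [[109, -30], [149, -41]]
... * rho(a^-1) = [[3, -2], [-1, 1]]  ->  [[357, -248], [488, -339]]
... * rho(b^-1) = [[-3, 2], [-11, 7]]  ->  [[1657, -1022], [2265, -1397]]
... * rho(a^-1) = [[3, -2], [-1, 1]]  ->  [[5993, -4336], [8192, -5927]]
... * rho(b) = [[7, -2], [11, -3]]  ->  [[-5745, 1022], [-7853, 1397]]
... * rho(a) = [[1, 2], [1, 3]]  ->  [[-4723, -8424], [-6456, -11515]]
... * rho(b) = [[7, -2], [11, -3]]  ->  [[-125725, 34718], [-171857, 47457]]
... * rho(a) = [[1, 2], [1, 3]]  ->  [[-91007, -147296], [-124400, -201343]]
tr = -91007 + -201343 = -292350

-292350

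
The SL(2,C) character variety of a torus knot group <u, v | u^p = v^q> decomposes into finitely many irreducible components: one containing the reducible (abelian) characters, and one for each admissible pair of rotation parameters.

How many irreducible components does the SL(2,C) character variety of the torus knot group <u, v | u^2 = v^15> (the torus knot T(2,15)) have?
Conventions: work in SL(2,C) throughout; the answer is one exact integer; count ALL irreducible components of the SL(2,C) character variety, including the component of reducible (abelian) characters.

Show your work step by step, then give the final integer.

Gamma = < u, v | u^2 = v^15 > (torus knot T(2,15)); the central element u^2 = v^15 acts as +I or -I in any irreducible SL(2,C) representation.
So on each irreducible component the traces are pinned: tr(u) = 2*cos(pi*alpha/2) with 1 <= alpha <= 1, tr(v) = 2*cos(pi*beta/15) with 1 <= beta <= 14.
The two central values (-1)^alpha I and (-1)^beta I must be the same matrix, so alpha and beta share a parity.
count pairs: odd alpha (1 choices) x odd beta (7), plus even alpha (0) x even beta (7): 1*7 + 0*7 = 7.
components with irreducible characters: 7; plus the single component of reducible (abelian) characters: total 8.

8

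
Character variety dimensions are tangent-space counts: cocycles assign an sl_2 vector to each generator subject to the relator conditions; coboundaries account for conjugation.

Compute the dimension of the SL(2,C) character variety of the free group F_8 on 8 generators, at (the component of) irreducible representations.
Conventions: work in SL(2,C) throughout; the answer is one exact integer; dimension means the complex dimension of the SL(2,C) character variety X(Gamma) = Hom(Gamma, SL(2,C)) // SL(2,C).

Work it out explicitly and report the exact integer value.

Gamma = F_8 has 8 generators and no relators.
Z^1(Gamma, Ad rho) = (sl_2)^8: a cocycle is a free choice of one sl_2 vector per generator, so dim Z^1 = 3*8 = 24.
At an irreducible rho the centralizer of the image in sl_2 is 0, so the coboundary map sl_2 -> Z^1 is injective: dim B^1 = 3.
Therefore dim X = 24 - 3 = 21.

21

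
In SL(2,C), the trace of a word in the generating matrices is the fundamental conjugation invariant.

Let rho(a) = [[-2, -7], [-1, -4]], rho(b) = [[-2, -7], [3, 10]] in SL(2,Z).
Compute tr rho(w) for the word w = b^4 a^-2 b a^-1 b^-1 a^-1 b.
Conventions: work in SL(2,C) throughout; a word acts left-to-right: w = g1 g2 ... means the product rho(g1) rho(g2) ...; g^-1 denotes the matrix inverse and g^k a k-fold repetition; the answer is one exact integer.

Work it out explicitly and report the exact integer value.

rho(b) = [[-2, -7], [3, 10]]
... * rho(b) = [[-2, -7], [3, 10]]  ->  [[-17, -56], [24, 79]]
... * rho(b) = [[-2, -7], [3, 10]]  ->  [[-134, -441], [189, 622]]
... * rho(b) = [[-2, -7], [3, 10]]  ->  [[-1055, -3472], [1488, 4897]]
... * rho(a^-1) = [[-4, 7], [1, -2]]  ->  [[748, -441], [-1055, 622]]
... * rho(a^-1) = [[-4, 7], [1, -2]]  ->  [[-3433, 6118], [4842, -8629]]
... * rho(b) = [[-2, -7], [3, 10]]  ->  [[25220, 85211], [-35571, -120184]]
... * rho(a^-1) = [[-4, 7], [1, -2]]  ->  [[-15669, 6118], [22100, -8629]]
... * rho(b^-1) = [[10, 7], [-3, -2]]  ->  [[-175044, -121919], [246887, 171958]]
... * rho(a^-1) = [[-4, 7], [1, -2]]  ->  [[578257, -981470], [-815590, 1384293]]
... * rho(b) = [[-2, -7], [3, 10]]  ->  [[-4100924, -13862499], [5784059, 19552060]]
tr = -4100924 + 19552060 = 15451136

15451136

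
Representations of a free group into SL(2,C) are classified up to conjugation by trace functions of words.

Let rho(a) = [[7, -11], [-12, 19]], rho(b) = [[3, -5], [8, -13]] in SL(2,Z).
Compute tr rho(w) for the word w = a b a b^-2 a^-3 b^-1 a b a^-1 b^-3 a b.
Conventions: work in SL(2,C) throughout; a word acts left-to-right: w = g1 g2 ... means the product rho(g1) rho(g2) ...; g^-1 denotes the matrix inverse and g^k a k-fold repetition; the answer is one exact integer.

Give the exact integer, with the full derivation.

24311109915200310

rho(a) = [[7, -11], [-12, 19]]
... * rho(b) = [[3, -5], [8, -13]]  ->  [[-67, 108], [116, -187]]
... * rho(a) = [[7, -11], [-12, 19]]  ->  [[-1765, 2789], [3056, -4829]]
... * rho(b^-1) = [[-13, 5], [-8, 3]]  ->  [[633, -458], [-1096, 793]]
... * rho(b^-1) = [[-13, 5], [-8, 3]]  ->  [[-4565, 1791], [7904, -3101]]
... * rho(a^-1) = [[19, 11], [12, 7]]  ->  [[-65243, -37678], [112964, 65237]]
... * rho(a^-1) = [[19, 11], [12, 7]]  ->  [[-1691753, -981419], [2929160, 1699263]]
... * rho(a^-1) = [[19, 11], [12, 7]]  ->  [[-43920335, -25479216], [76045196, 44115601]]
... * rho(b^-1) = [[-13, 5], [-8, 3]]  ->  [[774798083, -296039323], [-1341512356, 512572783]]
... * rho(a) = [[7, -11], [-12, 19]]  ->  [[8976058457, -14147526050], [-15541459888, 24495518793]]
... * rho(b) = [[3, -5], [8, -13]]  ->  [[-86252033029, 139037546365], [149339770680, -240734444869]]
... * rho(a^-1) = [[19, 11], [12, 7]]  ->  [[29661928829, 24490461236], [-51357695508, -42403636603]]
... * rho(b^-1) = [[-13, 5], [-8, 3]]  ->  [[-581528764665, 221781027853], [1006879134428, -383999387349]]
... * rho(b^-1) = [[-13, 5], [-8, 3]]  ->  [[5785625717821, -2242300739766], [-10017433648772, 3882397510093]]
... * rho(b^-1) = [[-13, 5], [-8, 3]]  ->  [[-57274728413545, 22201226369807], [99167457353292, -38439975713581]]
... * rho(a) = [[7, -11], [-12, 19]]  ->  [[-667337815332499, 1051845313575328], [1155451910036016, -1821201569444251]]
... * rho(b) = [[3, -5], [8, -13]]  ->  [[6412749062605127, -10337299999816769], [-11103256825445960, 17898360852595183]]
tr = 6412749062605127 + 17898360852595183 = 24311109915200310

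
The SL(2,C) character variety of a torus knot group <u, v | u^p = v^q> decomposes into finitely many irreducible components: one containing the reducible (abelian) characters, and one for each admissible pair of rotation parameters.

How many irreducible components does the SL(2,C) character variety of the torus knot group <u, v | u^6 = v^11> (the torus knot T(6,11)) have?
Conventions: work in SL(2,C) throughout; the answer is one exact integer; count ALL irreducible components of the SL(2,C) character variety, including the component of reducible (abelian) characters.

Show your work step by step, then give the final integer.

Gamma = < u, v | u^6 = v^11 > (torus knot T(6,11)); the central element u^6 = v^11 acts as +I or -I in any irreducible SL(2,C) representation.
This locks tr(u) to 2*cos(pi*alpha/6), alpha in 1..5, and tr(v) to 2*cos(pi*beta/11), beta in 1..10, on each component of irreducible characters.
u^6 = (-1)^alpha I and v^11 = (-1)^beta I must agree, so alpha and beta have equal parity.
Enumerate parity-matched pairs: 3*5 odd-odd plus 2*5 even-even gives 25.
Total: 25 irreducible-character components + 1 reducible (abelian) component = 26.

26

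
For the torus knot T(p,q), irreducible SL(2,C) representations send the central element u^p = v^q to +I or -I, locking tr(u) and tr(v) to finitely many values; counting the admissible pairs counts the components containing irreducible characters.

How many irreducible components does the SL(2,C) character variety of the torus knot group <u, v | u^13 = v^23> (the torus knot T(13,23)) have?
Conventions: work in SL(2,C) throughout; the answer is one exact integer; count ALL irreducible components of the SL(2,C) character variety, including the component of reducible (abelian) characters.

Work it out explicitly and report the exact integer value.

133

In the torus knot group T(13,23), u^13 = v^23 is central, so an irreducible representation sends it to +I or -I (Schur).
On an irreducible component, tr(u) is locked at 2*cos(pi*alpha/13) for some alpha in 1..12, and tr(v) at 2*cos(pi*beta/23) for some beta in 1..22.
The two central values (-1)^alpha I and (-1)^beta I must be the same matrix, so alpha and beta share a parity.
Counting: 6 odd alphas x 11 odd betas + 6 even alphas x 11 even betas = 66 + 66 = 132.
Total: 132 irreducible-character components + 1 reducible (abelian) component = 133.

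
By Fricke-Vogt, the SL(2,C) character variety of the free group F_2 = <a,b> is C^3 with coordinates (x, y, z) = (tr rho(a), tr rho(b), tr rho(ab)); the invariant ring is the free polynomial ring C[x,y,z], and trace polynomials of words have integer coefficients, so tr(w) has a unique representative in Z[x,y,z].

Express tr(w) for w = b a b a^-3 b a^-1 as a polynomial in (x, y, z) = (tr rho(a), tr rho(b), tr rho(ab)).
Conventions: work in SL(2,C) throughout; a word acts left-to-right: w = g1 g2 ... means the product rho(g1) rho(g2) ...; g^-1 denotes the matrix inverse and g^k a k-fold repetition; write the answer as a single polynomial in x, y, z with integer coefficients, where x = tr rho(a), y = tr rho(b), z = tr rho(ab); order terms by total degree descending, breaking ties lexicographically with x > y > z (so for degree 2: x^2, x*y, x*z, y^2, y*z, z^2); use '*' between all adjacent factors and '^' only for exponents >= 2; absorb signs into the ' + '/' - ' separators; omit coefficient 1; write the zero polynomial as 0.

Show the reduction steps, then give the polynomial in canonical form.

tr(a b^2) = tr(b) tr(a b) - tr(a)  (reduce the b square) = y*z - x
tr(b^2 a b) = tr(b) tr(a b^2) - tr(a b)  (reduce the b square) = y^2*z - x*y - z
tr(a b a b) = tr(b a) tr(b a) - tr(1)  (split on b) = z^2 - 2
tr(a b a) = tr(a) tr(b a) - tr(b)  (reduce the a square) = x*z - y
tr(b^2 a b a) = tr(b) tr(a b a b) - tr(a b a)  (reduce the b square) = y*z^2 - x*z - y
tr(a^-1 b^2 a b) = tr(b^2 a b) tr(a) - tr(b^2 a b a)  (eliminate a^-1) = x*y^2*z - x^2*y - y*z^2 + y
tr(a^-2 b^2 a b) = tr(a^-1 b^2 a b) tr(a) - tr(a^-1 b^2 a b a)  (eliminate a^-1) = x^2*y^2*z - x^3*y - x*y*z^2 - y^2*z + 2*x*y + z
tr(b a b a^-3 b) = tr(a^-2 b^2 a b) tr(a) - tr(a^-2 b^2 a b a)  (eliminate a^-1) = x^3*y^2*z - x^4*y - x^2*y*z^2 - 2*x*y^2*z + 3*x^2*y + y*z^2 + x*z - y
tr(b a b a b a) = tr(a b a b) tr(a b) - tr(b a)  (split on a) = z^3 - 3*z
tr(b a b a b a^-1) = tr(b a b a b) tr(a) - tr(b a b a b a)  (eliminate a^-1) = x*y*z^2 - x^2*z - z^3 - x*y + 3*z
tr(a^-1 b a b a b a^-1) = tr(b a b a b a^-1) tr(a) - tr(b a b a b)  (eliminate a^-1) = x^2*y*z^2 - x^3*z - x*z^3 - x^2*y - y*z^2 + 4*x*z + y
tr(b a b a^-3 b a) = tr(a^-1 b a b a b a^-1) tr(a) - tr(a^-1 b a b a b)  (eliminate a^-1) = x^3*y*z^2 - x^4*z - x^2*z^3 - x^3*y - 2*x*y*z^2 + 5*x^2*z + z^3 + 2*x*y - 3*z
tr(b a b a^-3 b a^-1) = tr(b a b a^-3 b) tr(a) - tr(b a b a^-3 b a)  (eliminate a^-1) = x^4*y^2*z - x^5*y - 2*x^3*y*z^2 + x^4*z - 2*x^2*y^2*z + x^2*z^3 + 4*x^3*y + 3*x*y*z^2 - 4*x^2*z - z^3 - 3*x*y + 3*z

x^4*y^2*z - x^5*y - 2*x^3*y*z^2 + x^4*z - 2*x^2*y^2*z + x^2*z^3 + 4*x^3*y + 3*x*y*z^2 - 4*x^2*z - z^3 - 3*x*y + 3*z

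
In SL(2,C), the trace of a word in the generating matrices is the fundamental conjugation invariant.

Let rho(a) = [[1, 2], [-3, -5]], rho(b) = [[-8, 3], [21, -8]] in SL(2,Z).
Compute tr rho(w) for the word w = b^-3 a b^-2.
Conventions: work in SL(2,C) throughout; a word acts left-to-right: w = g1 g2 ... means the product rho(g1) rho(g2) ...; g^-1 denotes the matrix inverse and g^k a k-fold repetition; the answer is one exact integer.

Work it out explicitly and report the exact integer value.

-81025

rho(b^-1) = [[-8, -3], [-21, -8]]
... * rho(b^-1) = [[-8, -3], [-21, -8]]  ->  [[127, 48], [336, 127]]
... * rho(b^-1) = [[-8, -3], [-21, -8]]  ->  [[-2024, -765], [-5355, -2024]]
... * rho(a) = [[1, 2], [-3, -5]]  ->  [[271, -223], [717, -590]]
... * rho(b^-1) = [[-8, -3], [-21, -8]]  ->  [[2515, 971], [6654, 2569]]
... * rho(b^-1) = [[-8, -3], [-21, -8]]  ->  [[-40511, -15313], [-107181, -40514]]
tr = -40511 + -40514 = -81025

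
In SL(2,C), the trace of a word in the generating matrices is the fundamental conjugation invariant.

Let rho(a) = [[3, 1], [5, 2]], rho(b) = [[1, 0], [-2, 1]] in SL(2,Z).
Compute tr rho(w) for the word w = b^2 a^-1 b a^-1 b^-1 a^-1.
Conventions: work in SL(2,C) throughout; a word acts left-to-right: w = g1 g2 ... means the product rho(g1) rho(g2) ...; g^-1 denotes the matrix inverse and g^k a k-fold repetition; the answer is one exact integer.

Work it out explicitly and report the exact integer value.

170

rho(b) = [[1, 0], [-2, 1]]
... * rho(b) = [[1, 0], [-2, 1]]  ->  [[1, 0], [-4, 1]]
... * rho(a^-1) = [[2, -1], [-5, 3]]  ->  [[2, -1], [-13, 7]]
... * rho(b) = [[1, 0], [-2, 1]]  ->  [[4, -1], [-27, 7]]
... * rho(a^-1) = [[2, -1], [-5, 3]]  ->  [[13, -7], [-89, 48]]
... * rho(b^-1) = [[1, 0], [2, 1]]  ->  [[-1, -7], [7, 48]]
... * rho(a^-1) = [[2, -1], [-5, 3]]  ->  [[33, -20], [-226, 137]]
tr = 33 + 137 = 170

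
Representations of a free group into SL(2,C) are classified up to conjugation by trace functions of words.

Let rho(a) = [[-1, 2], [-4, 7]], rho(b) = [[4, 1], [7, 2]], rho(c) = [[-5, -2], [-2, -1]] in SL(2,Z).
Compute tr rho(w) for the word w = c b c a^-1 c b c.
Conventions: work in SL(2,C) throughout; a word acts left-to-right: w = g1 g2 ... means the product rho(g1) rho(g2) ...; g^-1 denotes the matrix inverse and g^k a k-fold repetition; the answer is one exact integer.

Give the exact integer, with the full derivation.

316122

rho(c) = [[-5, -2], [-2, -1]]
... * rho(b) = [[4, 1], [7, 2]]  ->  [[-34, -9], [-15, -4]]
... * rho(c) = [[-5, -2], [-2, -1]]  ->  [[188, 77], [83, 34]]
... * rho(a^-1) = [[7, -2], [4, -1]]  ->  [[1624, -453], [717, -200]]
... * rho(c) = [[-5, -2], [-2, -1]]  ->  [[-7214, -2795], [-3185, -1234]]
... * rho(b) = [[4, 1], [7, 2]]  ->  [[-48421, -12804], [-21378, -5653]]
... * rho(c) = [[-5, -2], [-2, -1]]  ->  [[267713, 109646], [118196, 48409]]
tr = 267713 + 48409 = 316122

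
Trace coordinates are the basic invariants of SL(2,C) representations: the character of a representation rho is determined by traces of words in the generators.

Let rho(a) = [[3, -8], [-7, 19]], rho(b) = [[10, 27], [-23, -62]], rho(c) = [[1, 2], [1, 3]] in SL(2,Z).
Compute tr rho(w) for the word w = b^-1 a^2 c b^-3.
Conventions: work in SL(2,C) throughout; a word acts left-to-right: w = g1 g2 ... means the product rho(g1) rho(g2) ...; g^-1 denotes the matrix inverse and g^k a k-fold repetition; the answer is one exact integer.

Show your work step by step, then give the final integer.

rho(b^-1) = [[-62, -27], [23, 10]]
... * rho(a) = [[3, -8], [-7, 19]]  ->  [[3, -17], [-1, 6]]
... * rho(a) = [[3, -8], [-7, 19]]  ->  [[128, -347], [-45, 122]]
... * rho(c) = [[1, 2], [1, 3]]  ->  [[-219, -785], [77, 276]]
... * rho(b^-1) = [[-62, -27], [23, 10]]  ->  [[-4477, -1937], [1574, 681]]
... * rho(b^-1) = [[-62, -27], [23, 10]]  ->  [[233023, 101509], [-81925, -35688]]
... * rho(b^-1) = [[-62, -27], [23, 10]]  ->  [[-12112719, -5276531], [4258526, 1855095]]
tr = -12112719 + 1855095 = -10257624

-10257624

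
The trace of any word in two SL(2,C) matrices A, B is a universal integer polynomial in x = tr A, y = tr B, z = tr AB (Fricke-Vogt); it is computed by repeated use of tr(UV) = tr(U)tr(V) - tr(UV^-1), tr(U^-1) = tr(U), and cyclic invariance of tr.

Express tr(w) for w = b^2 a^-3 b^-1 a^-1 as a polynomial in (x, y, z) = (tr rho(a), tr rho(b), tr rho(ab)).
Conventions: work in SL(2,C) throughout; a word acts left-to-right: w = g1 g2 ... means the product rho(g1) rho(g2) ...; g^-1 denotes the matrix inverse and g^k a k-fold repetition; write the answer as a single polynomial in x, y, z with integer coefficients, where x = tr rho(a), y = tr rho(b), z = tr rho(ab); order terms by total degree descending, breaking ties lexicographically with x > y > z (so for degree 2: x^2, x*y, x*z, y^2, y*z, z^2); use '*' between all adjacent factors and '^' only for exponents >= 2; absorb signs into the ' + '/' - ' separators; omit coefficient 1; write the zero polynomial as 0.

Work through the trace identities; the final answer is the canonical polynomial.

apply: trace(b^2) = trace(b)*trace(b) - trace(1) = y^2 - 2
apply: trace(b^2 a) = trace(b)*trace(a b) - trace(a) = y*z - x
trace(a^-1 b^2) = trace(b^2)*trace(a) - trace(b^2 a) = x*y^2 - y*z - x
trace(a^-1 b^2 a^-1) = trace(a^-1 b^2)*trace(a) - trace(a^-1 b^2 a) = x^2*y^2 - x*y*z - x^2 - y^2 + 2
use: trace(b^3) = trace(b)*trace(b^2) - trace(b) = y^3 - 3*y
use: trace(b^3 a) = trace(b)*trace(a b^2) - trace(a b) = y^2*z - x*y - z
apply: trace(b^2 a^-1 b) = trace(b^3)*trace(a) - trace(b^3 a) = x*y^3 - y^2*z - 2*x*y + z
use: trace(a b a b) = trace(a b)*trace(a b) - trace(1)   [split at repeated a] = z^2 - 2
trace(a b a) = trace(a)*trace(b a) - trace(b) = x*z - y
apply: trace(b a b^2 a) = trace(b)*trace(a b a b) - trace(a b a) = y*z^2 - x*z - y
trace(b^2 a^-1 b a) = trace(b a b^2)*trace(a) - trace(b a b^2 a) = x*y^2*z - x^2*y - y*z^2 + y
trace(a^-1 b^2 a^-1 b) = trace(b^2 a^-1 b)*trace(a) - trace(b^2 a^-1 b a) = x^2*y^3 - 2*x*y^2*z - x^2*y + y*z^2 + x*z - y
apply: trace(b^-1 a^-1 b^2 a^-1) = trace(a^-1 b^2 a^-1)*trace(b) - trace(a^-1 b^2 a^-1 b) = x*y^2*z - y^3 - y*z^2 - x*z + 3*y
trace(a^-1 b) = trace(b)*trace(a) - trace(b a) = x*y - z
trace(a^-2 b^-1 a^-1 b^2) = trace(b^-1 a^-1 b^2 a^-1)*trace(a) - trace(b^-1 a^-1 b^2) = x^2*y^2*z - x*y^3 - x*y*z^2 - x^2*z + 2*x*y + z
use: trace(b^2 a^-3 b^-1 a^-1) = trace(a^-2 b^-1 a^-1 b^2)*trace(a) - trace(a^-2 b^-1 a^-1 b^2 a) = x^3*y^2*z - x^2*y^3 - x^2*y*z^2 - x^3*z - x*y^2*z + 2*x^2*y + y^3 + y*z^2 + 2*x*z - 3*y

x^3*y^2*z - x^2*y^3 - x^2*y*z^2 - x^3*z - x*y^2*z + 2*x^2*y + y^3 + y*z^2 + 2*x*z - 3*y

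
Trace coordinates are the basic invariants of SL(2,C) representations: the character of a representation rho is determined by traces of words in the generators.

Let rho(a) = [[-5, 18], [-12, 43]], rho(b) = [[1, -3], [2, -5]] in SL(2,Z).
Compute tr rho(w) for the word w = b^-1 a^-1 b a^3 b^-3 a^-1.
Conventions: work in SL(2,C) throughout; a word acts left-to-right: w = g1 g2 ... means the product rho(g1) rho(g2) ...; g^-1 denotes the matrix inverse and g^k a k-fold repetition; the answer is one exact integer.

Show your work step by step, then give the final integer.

rho(b^-1) = [[-5, 3], [-2, 1]]
... * rho(a^-1) = [[43, -18], [12, -5]]  ->  [[-179, 75], [-74, 31]]
... * rho(b) = [[1, -3], [2, -5]]  ->  [[-29, 162], [-12, 67]]
... * rho(a) = [[-5, 18], [-12, 43]]  ->  [[-1799, 6444], [-744, 2665]]
... * rho(a) = [[-5, 18], [-12, 43]]  ->  [[-68333, 244710], [-28260, 101203]]
... * rho(a) = [[-5, 18], [-12, 43]]  ->  [[-2594855, 9292536], [-1073136, 3843049]]
... * rho(b^-1) = [[-5, 3], [-2, 1]]  ->  [[-5610797, 1507971], [-2320418, 623641]]
... * rho(b^-1) = [[-5, 3], [-2, 1]]  ->  [[25038043, -15324420], [10354808, -6337613]]
... * rho(b^-1) = [[-5, 3], [-2, 1]]  ->  [[-94541375, 59789709], [-39098814, 24726811]]
... * rho(a^-1) = [[43, -18], [12, -5]]  ->  [[-3347802617, 1402796205], [-1384527270, 580144597]]
tr = -3347802617 + 580144597 = -2767658020

-2767658020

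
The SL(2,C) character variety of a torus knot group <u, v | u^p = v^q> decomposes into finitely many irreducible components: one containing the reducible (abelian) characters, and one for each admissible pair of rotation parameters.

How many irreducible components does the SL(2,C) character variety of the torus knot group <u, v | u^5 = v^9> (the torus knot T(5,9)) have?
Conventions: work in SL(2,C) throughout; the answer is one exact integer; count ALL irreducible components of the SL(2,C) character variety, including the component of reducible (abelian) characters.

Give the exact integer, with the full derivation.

17

Gamma = < u, v | u^5 = v^9 > (torus knot T(5,9)); the central element u^5 = v^9 acts as +I or -I in any irreducible SL(2,C) representation.
This locks tr(u) to 2*cos(pi*alpha/5), alpha in 1..4, and tr(v) to 2*cos(pi*beta/9), beta in 1..8, on each component of irreducible characters.
The two central values (-1)^alpha I and (-1)^beta I must be the same matrix, so alpha and beta share a parity.
count pairs: odd alpha (2 choices) x odd beta (4), plus even alpha (2) x even beta (4): 2*4 + 2*4 = 16.
That is 16 components of irreducible characters, and with the reducible (abelian) component the total is 17.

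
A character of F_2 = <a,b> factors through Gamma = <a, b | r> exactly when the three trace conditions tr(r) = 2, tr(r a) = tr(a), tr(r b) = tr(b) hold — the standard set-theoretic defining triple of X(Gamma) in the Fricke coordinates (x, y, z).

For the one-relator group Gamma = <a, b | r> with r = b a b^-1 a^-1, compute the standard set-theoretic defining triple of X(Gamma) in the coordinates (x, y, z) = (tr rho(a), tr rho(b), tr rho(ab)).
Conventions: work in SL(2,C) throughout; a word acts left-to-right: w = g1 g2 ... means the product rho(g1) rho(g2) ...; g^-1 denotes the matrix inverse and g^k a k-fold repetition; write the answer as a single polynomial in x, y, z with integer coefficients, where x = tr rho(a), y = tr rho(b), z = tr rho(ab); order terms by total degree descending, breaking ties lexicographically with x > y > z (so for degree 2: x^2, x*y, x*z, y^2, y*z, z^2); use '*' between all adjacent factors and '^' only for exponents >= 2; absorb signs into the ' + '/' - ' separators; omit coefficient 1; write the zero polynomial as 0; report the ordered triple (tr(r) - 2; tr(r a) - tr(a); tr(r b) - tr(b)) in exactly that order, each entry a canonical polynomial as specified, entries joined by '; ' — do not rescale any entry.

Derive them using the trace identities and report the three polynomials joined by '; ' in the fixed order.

use: tr(b a b) = tr(b) tr(a b) - tr(a) = y*z - x
tr(b a b a) = tr(a b) tr(a b) - tr(1)   [split at repeated a] = z^2 - 2
tr(a^-1 b a b) = tr(b a b) tr(a) - tr(b a b a) = x*y*z - x^2 - z^2 + 2
tr(b a b^-1 a^-1) = tr(a^-1 b a) tr(b) - tr(a^-1 b a b) = -x*y*z + x^2 + y^2 + z^2 - 2
tr(b^2) = tr(b) tr(b) - tr(1) = y^2 - 2
tr(b^2 a b) = tr(b) tr(a b^2) - tr(a b) = y^2*z - x*y - z
tr(a b a) = tr(a) tr(b a) - tr(b) = x*z - y
tr(b^2 a b a) = tr(b) tr(a b a b) - tr(a b a) = y*z^2 - x*z - y
tr(a^-1 b^2 a b) = tr(b^2 a b) tr(a) - tr(b^2 a b a) = x*y^2*z - x^2*y - y*z^2 + y
use: tr(b a b^-1 a^-1 b) = tr(a^-1 b^2 a) tr(b) - tr(a^-1 b^2 a b) = -x*y^2*z + x^2*y + y^3 + y*z^2 - 3*y
assemble the triple (tr(r) - 2; tr(r a) - x; tr(r b) - y)

-x*y*z + x^2 + y^2 + z^2 - 4; 0; -x*y^2*z + x^2*y + y^3 + y*z^2 - 4*y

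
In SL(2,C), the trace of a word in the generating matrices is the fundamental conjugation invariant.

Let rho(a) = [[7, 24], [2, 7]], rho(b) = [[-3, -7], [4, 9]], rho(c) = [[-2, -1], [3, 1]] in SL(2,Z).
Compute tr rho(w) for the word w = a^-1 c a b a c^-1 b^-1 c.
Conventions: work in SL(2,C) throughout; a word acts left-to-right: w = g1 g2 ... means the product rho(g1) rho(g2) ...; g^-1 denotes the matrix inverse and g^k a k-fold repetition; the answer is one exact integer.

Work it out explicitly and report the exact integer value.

2117486

rho(a^-1) = [[7, -24], [-2, 7]]
... * rho(c) = [[-2, -1], [3, 1]]  ->  [[-86, -31], [25, 9]]
... * rho(a) = [[7, 24], [2, 7]]  ->  [[-664, -2281], [193, 663]]
... * rho(b) = [[-3, -7], [4, 9]]  ->  [[-7132, -15881], [2073, 4616]]
... * rho(a) = [[7, 24], [2, 7]]  ->  [[-81686, -282335], [23743, 82064]]
... * rho(c^-1) = [[1, 1], [-3, -2]]  ->  [[765319, 482984], [-222449, -140385]]
... * rho(b^-1) = [[9, 7], [-4, -3]]  ->  [[4955935, 3908281], [-1440501, -1135988]]
... * rho(c) = [[-2, -1], [3, 1]]  ->  [[1812973, -1047654], [-526962, 304513]]
tr = 1812973 + 304513 = 2117486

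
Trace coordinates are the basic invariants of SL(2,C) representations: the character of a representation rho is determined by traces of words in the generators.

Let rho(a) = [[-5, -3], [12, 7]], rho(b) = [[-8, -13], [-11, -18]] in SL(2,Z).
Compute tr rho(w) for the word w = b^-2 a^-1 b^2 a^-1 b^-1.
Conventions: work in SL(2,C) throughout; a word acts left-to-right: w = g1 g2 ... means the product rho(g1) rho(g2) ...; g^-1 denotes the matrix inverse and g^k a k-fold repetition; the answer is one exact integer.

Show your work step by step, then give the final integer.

rho(b^-1) = [[-18, 13], [11, -8]]
... * rho(b^-1) = [[-18, 13], [11, -8]]  ->  [[467, -338], [-286, 207]]
... * rho(a^-1) = [[7, 3], [-12, -5]]  ->  [[7325, 3091], [-4486, -1893]]
... * rho(b) = [[-8, -13], [-11, -18]]  ->  [[-92601, -150863], [56711, 92392]]
... * rho(b) = [[-8, -13], [-11, -18]]  ->  [[2400301, 3919347], [-1470000, -2400299]]
... * rho(a^-1) = [[7, 3], [-12, -5]]  ->  [[-30230057, -12395832], [18513588, 7591495]]
... * rho(b^-1) = [[-18, 13], [11, -8]]  ->  [[407786874, -293824085], [-249738139, 179944684]]
tr = 407786874 + 179944684 = 587731558

587731558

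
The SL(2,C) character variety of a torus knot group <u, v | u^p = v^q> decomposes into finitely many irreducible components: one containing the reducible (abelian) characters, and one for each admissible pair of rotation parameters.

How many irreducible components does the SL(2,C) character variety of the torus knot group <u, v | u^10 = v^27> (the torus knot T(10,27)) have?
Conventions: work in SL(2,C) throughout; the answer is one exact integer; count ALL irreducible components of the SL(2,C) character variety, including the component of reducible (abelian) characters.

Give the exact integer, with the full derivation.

118

Gamma = < u, v | u^10 = v^27 > (torus knot T(10,27)); the central element u^10 = v^27 acts as +I or -I in any irreducible SL(2,C) representation.
So on each irreducible component the traces are pinned: tr(u) = 2*cos(pi*alpha/10) with 1 <= alpha <= 9, tr(v) = 2*cos(pi*beta/27) with 1 <= beta <= 26.
u^10 = (-1)^alpha I and v^27 = (-1)^beta I must agree, so alpha and beta have equal parity.
Enumerate parity-matched pairs: 5*13 odd-odd plus 4*13 even-even gives 117.
That is 117 components of irreducible characters, and with the reducible (abelian) component the total is 118.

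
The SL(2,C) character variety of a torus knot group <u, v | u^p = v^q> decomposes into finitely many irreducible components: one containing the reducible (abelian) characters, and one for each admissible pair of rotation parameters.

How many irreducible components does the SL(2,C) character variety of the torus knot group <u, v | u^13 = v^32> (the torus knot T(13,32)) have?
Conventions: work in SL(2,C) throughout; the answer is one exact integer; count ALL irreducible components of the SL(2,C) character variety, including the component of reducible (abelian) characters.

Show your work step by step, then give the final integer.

187

Gamma = < u, v | u^13 = v^32 > (torus knot T(13,32)); the central element u^13 = v^32 acts as +I or -I in any irreducible SL(2,C) representation.
This locks tr(u) to 2*cos(pi*alpha/13), alpha in 1..12, and tr(v) to 2*cos(pi*beta/32), beta in 1..31, on each component of irreducible characters.
u^13 = (-1)^alpha I and v^32 = (-1)^beta I must agree, so alpha and beta have equal parity.
count pairs: odd alpha (6 choices) x odd beta (16), plus even alpha (6) x even beta (15): 6*16 + 6*15 = 186.
Total: 186 irreducible-character components + 1 reducible (abelian) component = 187.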